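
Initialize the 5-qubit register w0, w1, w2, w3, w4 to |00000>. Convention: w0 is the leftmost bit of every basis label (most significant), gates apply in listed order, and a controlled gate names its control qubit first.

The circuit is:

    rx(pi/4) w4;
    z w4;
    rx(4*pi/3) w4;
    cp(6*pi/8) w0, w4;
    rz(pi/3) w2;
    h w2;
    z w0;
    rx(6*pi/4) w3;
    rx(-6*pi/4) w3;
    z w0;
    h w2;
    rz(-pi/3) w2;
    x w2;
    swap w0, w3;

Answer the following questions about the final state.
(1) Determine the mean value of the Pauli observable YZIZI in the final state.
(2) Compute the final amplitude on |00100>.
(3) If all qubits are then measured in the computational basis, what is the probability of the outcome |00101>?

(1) The observable YZIZI averages to 0.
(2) The amplitude on |00100> is -sqrt(sqrt(2) + 2)/4 + sqrt(6 - 3*sqrt(2))/4.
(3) A full measurement returns |00101> with probability sqrt(2)/8 + sqrt(6)/8 + 1/2.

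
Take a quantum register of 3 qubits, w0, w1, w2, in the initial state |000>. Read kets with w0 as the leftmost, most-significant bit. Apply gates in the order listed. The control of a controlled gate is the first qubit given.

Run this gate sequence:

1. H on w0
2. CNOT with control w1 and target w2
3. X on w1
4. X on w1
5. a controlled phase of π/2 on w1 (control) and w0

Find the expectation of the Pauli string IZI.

The expectation value of IZI is 1. Key observation: gates 3-4 undo each other exactly, leaving only the rest of the circuit to track.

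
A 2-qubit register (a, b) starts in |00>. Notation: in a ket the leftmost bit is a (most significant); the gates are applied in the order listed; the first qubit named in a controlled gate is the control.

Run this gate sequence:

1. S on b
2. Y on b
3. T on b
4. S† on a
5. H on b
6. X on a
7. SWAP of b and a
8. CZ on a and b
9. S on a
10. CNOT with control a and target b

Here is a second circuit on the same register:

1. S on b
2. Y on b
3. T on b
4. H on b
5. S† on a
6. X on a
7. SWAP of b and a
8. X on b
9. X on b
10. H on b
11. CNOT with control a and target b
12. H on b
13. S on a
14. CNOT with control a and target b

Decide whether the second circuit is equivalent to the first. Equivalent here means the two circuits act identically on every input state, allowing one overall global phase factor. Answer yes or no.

Yes: on every input state the two circuits agree up to one overall phase factor.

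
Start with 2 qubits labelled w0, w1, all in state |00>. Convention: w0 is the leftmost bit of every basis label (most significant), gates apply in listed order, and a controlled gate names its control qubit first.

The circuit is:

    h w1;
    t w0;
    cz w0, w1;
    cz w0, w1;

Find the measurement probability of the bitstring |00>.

Outcome |00> occurs with probability 1/2. Key observation: gates 3-4 undo each other exactly, leaving only the rest of the circuit to track.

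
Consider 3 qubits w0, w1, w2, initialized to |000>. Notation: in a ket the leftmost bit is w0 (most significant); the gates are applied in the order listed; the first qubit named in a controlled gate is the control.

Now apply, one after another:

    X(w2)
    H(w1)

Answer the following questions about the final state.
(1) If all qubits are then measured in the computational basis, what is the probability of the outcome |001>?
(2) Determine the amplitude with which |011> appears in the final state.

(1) A full measurement returns |001> with probability 1/2.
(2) The final state's coefficient on |011> equals sqrt(2)/2.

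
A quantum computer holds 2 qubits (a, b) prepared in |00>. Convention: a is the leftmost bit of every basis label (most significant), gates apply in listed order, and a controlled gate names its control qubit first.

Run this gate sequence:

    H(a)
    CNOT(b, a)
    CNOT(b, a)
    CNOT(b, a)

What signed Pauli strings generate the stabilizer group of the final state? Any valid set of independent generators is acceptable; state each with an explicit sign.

The final state is stabilized by the group generated by +XI, +IZ; other independent generating sets are equally valid.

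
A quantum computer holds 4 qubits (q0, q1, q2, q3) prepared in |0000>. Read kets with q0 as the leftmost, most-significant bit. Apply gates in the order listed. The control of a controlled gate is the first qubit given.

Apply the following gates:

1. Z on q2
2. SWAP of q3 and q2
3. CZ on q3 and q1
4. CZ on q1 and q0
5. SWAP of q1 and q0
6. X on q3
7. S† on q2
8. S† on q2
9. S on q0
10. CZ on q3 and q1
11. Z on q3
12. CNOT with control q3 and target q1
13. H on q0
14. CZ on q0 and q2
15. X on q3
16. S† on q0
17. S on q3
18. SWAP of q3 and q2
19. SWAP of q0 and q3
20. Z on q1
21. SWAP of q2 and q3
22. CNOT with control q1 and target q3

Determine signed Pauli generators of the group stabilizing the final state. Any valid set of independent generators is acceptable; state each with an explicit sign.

One valid set of independent stabilizer generators is -IIYI, +ZIII, -IZII, -IIIZ (any independent generating set of the same group is equally correct).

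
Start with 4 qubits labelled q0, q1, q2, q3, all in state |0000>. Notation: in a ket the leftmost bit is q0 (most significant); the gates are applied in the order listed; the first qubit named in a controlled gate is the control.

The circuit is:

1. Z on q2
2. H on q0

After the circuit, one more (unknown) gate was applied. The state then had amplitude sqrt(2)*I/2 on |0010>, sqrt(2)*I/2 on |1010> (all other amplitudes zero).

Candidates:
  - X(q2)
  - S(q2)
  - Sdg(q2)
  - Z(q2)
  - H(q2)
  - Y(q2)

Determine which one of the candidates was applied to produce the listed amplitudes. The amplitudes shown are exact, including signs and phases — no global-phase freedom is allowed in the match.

The applied gate was Y(q2).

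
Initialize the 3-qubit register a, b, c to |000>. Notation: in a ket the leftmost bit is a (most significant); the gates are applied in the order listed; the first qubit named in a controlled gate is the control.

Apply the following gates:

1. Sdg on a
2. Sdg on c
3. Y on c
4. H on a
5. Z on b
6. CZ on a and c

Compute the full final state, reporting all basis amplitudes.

The resulting statevector has amplitude sqrt(2)*I/2 on |001>, -sqrt(2)*I/2 on |101>, and 0 on every other basis state.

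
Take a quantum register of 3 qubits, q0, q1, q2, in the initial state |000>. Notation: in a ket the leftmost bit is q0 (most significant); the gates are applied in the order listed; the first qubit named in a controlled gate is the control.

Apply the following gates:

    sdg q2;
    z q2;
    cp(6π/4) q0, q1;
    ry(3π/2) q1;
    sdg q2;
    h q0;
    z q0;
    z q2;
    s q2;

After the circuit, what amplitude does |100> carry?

The amplitude on |100> is 1/2.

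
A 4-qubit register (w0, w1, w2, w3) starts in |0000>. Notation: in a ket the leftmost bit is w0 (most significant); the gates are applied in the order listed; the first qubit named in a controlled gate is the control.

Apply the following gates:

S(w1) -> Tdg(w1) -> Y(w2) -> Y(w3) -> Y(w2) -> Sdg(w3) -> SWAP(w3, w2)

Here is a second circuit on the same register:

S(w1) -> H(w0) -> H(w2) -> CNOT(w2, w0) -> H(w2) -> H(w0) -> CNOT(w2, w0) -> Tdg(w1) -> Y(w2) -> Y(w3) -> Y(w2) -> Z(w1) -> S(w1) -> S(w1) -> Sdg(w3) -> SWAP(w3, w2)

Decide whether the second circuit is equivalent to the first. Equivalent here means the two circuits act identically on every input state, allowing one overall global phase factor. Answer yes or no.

No, they are not equivalent — no single phase factor reconciles the two unitaries.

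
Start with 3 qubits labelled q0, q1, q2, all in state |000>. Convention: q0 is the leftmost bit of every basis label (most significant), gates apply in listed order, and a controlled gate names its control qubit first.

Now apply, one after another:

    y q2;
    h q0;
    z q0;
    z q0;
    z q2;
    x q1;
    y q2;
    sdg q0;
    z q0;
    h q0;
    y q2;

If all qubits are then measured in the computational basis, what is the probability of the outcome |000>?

The probability of measuring |000> is 0.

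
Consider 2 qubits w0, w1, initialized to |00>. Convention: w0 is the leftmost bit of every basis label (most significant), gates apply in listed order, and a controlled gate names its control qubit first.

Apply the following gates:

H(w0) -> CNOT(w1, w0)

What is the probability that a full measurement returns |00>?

A full measurement returns |00> with probability 1/2.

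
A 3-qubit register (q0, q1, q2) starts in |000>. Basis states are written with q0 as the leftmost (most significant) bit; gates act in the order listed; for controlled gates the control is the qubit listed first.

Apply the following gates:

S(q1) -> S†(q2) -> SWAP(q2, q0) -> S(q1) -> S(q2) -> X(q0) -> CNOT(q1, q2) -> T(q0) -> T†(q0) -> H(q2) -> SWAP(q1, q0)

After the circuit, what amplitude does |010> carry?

|010> carries amplitude sqrt(2)/2 in the final state.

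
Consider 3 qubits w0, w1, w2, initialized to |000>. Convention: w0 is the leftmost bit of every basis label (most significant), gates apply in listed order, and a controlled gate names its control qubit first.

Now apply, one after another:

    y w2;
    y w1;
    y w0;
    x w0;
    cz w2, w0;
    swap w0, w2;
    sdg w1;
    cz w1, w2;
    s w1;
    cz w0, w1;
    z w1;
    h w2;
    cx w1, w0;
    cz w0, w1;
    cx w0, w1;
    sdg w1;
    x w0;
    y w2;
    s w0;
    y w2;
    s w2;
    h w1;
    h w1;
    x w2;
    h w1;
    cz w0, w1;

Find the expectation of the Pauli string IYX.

The observable IYX averages to 0. Key observation: gates 22-23 undo each other exactly, leaving only the rest of the circuit to track.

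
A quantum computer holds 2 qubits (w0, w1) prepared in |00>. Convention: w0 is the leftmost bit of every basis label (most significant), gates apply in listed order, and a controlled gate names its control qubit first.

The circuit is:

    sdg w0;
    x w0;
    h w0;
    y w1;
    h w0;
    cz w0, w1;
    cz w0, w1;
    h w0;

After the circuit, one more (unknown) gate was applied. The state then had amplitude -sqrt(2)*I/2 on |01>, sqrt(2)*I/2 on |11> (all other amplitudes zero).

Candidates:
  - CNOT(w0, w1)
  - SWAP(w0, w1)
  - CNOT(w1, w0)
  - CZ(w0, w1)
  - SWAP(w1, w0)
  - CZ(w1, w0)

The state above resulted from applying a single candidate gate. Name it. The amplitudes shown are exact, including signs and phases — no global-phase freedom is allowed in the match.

It was CNOT(w1, w0) that produced the state shown. Key observation: the block from step 5 through step 8 cancels to the identity and can be dropped.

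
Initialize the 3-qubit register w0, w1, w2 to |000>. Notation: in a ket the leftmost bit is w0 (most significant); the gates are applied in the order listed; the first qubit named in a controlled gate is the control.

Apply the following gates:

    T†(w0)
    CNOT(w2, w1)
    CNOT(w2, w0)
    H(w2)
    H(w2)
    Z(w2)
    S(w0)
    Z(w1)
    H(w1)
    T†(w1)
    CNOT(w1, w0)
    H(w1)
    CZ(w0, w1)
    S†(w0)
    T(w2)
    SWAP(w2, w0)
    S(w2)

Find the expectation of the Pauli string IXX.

The expectation value of IXX is sqrt(2)/2.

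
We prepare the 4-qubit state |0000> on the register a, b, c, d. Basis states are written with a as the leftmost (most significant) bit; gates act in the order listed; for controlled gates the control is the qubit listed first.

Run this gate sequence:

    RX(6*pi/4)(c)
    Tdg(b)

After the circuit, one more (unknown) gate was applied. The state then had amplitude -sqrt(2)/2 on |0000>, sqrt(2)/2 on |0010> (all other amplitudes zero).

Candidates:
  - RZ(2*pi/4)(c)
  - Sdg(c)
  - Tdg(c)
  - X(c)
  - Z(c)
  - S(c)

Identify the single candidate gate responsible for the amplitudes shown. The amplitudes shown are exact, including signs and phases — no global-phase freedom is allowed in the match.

The unique candidate consistent with the amplitudes is S(c).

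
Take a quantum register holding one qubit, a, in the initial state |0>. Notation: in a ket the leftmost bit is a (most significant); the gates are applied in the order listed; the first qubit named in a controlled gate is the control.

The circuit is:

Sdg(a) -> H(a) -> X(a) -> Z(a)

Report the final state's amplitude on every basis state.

After the circuit, the state carries amplitude sqrt(2)/2 on |0>, -sqrt(2)/2 on |1>.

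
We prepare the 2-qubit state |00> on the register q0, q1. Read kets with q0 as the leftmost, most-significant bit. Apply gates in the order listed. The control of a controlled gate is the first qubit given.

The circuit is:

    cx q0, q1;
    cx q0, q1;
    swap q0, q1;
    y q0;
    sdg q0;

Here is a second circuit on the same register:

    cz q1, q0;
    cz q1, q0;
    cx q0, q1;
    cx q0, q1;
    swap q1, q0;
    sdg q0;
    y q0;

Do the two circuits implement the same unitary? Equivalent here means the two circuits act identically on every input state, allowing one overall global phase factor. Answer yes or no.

No — the two circuits implement different unitaries, even allowing a global phase.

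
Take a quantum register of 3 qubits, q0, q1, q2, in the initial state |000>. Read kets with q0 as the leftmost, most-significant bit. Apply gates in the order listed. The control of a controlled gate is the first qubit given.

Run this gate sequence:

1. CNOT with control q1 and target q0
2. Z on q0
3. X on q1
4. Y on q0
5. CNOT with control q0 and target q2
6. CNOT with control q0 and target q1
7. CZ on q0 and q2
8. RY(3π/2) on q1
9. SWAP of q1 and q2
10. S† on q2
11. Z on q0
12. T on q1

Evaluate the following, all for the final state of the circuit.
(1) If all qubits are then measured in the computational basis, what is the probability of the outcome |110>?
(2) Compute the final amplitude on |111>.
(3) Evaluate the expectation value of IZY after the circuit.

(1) Outcome |110> occurs with probability 1/2.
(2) |111> carries amplitude sqrt(2)*exp(I*pi/4)/2 in the final state.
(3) In the final state, IZY has expectation -1.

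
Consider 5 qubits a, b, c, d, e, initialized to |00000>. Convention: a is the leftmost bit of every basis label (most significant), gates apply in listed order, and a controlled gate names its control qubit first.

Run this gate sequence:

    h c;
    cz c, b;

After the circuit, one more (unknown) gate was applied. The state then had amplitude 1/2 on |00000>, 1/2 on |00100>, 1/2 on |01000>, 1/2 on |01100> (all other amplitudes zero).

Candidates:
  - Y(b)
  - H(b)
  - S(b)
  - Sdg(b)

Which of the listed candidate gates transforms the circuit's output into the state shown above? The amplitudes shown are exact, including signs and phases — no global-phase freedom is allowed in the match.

It was H(b) that produced the state shown.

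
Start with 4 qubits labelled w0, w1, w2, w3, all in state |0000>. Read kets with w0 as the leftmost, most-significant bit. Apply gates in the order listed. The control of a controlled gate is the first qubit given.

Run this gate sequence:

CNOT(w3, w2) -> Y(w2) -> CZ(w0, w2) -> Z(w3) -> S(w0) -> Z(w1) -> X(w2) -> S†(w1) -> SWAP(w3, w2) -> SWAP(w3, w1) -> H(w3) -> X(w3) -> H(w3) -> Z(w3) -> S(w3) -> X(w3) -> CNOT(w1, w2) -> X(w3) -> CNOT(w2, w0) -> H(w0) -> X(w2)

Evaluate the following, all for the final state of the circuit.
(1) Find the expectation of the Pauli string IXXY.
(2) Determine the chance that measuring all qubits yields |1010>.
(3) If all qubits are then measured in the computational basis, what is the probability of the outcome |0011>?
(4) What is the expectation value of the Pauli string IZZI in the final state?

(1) The expectation value of IXXY is 0. Key observation: steps 11-14 multiply out to the identity, so the circuit reduces to the remaining gates.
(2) A full measurement returns |1010> with probability 1/2.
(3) The probability of measuring |0011> is 0.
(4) The observable IZZI averages to -1.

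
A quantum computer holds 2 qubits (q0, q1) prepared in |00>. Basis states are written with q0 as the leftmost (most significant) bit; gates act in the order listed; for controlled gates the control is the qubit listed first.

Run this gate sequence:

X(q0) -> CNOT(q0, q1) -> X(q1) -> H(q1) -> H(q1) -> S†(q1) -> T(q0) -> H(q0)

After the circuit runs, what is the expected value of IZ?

The expectation value of IZ is 1.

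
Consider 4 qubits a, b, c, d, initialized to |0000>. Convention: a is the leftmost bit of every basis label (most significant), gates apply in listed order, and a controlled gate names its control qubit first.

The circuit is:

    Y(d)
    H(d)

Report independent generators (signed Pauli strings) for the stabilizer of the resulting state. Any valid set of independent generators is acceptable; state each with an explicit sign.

The stabilizer group can be generated by -IIIX, +ZIII, +IZII, +IIZI, among other valid generating sets.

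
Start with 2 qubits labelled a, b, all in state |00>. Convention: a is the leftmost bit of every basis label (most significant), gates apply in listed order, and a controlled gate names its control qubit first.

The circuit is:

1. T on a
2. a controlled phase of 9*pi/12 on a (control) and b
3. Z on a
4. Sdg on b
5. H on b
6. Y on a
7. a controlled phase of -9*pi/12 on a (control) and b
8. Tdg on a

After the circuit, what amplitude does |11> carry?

|11> carries amplitude -sqrt(2)*I/2 in the final state.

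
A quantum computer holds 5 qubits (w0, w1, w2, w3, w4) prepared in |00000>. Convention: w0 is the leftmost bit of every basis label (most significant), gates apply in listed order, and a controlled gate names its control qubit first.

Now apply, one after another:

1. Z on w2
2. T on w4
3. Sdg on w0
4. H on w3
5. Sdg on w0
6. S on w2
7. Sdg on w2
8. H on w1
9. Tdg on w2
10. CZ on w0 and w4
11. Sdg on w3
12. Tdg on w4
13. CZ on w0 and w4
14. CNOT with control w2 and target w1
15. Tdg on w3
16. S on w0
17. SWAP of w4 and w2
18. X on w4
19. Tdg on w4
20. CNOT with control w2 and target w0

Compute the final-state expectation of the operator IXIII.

The expectation value of IXIII is 1. Key observation: the block from step 6 through step 7 cancels to the identity and can be dropped.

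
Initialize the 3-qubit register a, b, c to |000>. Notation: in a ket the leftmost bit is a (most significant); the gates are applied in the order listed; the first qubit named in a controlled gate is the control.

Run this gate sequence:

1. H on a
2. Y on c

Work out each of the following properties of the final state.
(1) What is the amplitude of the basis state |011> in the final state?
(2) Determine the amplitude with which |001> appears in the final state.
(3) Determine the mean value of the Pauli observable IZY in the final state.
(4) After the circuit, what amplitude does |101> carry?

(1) |011> carries amplitude 0 in the final state.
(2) The final state's coefficient on |001> equals sqrt(2)*I/2.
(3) In the final state, IZY has expectation 0.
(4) The final state's coefficient on |101> equals sqrt(2)*I/2.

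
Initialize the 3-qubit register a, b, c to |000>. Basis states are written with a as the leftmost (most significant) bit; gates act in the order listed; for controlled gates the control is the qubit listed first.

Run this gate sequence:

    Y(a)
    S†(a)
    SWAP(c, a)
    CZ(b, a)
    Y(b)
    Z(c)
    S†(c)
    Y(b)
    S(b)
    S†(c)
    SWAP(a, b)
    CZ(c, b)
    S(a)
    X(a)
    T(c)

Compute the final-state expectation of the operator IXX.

In the final state, IXX has expectation 0.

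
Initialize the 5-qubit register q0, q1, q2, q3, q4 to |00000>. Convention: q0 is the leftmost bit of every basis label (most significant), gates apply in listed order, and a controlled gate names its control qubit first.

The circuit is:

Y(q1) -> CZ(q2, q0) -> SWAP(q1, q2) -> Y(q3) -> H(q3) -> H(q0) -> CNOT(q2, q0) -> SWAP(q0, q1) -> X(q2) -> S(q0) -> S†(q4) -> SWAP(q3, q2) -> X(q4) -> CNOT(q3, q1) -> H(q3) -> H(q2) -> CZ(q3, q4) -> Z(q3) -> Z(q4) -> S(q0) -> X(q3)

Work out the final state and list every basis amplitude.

The final amplitudes are 1/2 on |00101>, 1/2 on |00111>, 1/2 on |01101>, 1/2 on |01111>, and 0 on every other basis state.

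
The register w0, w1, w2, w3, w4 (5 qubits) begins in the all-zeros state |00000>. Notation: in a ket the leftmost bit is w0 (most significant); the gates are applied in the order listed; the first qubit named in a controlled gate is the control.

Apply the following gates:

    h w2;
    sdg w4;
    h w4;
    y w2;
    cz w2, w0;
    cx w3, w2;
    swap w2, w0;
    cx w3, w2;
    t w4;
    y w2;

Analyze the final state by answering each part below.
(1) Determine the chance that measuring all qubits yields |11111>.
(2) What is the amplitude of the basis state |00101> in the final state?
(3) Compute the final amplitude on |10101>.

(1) The probability of measuring |11111> is 0.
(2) The amplitude on |00101> is exp(I*pi/4)/2.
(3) |10101> carries amplitude -exp(I*pi/4)/2 in the final state.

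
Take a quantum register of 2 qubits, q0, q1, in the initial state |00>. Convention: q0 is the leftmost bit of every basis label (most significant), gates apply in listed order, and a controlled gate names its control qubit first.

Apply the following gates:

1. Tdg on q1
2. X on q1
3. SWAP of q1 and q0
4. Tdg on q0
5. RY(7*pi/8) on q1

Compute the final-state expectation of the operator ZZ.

In the final state, ZZ has expectation sqrt(sqrt(2) + 2)/2.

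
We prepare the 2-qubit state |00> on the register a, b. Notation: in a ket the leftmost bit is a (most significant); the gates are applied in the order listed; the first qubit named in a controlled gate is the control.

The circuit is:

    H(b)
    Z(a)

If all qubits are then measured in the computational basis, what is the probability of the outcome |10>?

Outcome |10> occurs with probability 0.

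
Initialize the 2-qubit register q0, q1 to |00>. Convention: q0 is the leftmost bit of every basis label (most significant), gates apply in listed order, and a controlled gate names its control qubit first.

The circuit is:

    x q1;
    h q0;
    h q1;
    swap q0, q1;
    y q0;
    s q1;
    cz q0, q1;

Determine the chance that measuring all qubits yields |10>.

A full measurement returns |10> with probability 1/4.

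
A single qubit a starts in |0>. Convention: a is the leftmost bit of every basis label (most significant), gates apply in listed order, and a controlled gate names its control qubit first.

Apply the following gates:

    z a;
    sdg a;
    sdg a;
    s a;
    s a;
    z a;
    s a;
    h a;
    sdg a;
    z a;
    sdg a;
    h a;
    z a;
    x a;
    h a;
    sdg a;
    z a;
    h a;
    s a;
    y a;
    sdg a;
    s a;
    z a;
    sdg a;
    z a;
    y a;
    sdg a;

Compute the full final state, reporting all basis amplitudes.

The final amplitudes are -1/2 - I/2 on |0>, 1/2 + I/2 on |1>. Key observation: steps 1-6 multiply out to the identity, so the circuit reduces to the remaining gates.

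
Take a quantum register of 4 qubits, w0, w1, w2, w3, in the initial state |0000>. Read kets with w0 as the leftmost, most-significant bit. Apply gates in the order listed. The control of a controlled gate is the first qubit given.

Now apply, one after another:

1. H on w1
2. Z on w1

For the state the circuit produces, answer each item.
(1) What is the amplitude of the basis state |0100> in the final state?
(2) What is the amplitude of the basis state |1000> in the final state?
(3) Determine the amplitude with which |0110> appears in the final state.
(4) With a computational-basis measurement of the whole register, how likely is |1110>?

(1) |0100> carries amplitude -sqrt(2)/2 in the final state.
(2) |1000> carries amplitude 0 in the final state.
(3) The final state's coefficient on |0110> equals 0.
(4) A full measurement returns |1110> with probability 0.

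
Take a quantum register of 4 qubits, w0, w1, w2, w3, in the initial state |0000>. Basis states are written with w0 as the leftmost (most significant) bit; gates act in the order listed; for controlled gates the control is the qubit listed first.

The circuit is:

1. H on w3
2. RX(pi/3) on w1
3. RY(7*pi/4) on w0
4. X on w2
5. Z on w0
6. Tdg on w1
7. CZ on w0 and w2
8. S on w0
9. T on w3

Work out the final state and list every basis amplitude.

After the circuit, the state carries amplitude 0 on |0000>, 0 on |0001>, -sqrt(6*sqrt(2) + 12)/8 on |0010>, -sqrt(6*sqrt(2) + 12)*exp(I*pi/4)/8 on |0011>, 0 on |0100>, 0 on |0101>, sqrt(2*sqrt(2) + 4)*exp(I*pi/4)/8 on |0110>, I*sqrt(2*sqrt(2) + 4)/8 on |0111>, 0 on |1000>, 0 on |1001>, I*sqrt(12 - 6*sqrt(2))/8 on |1010>, sqrt(12 - 6*sqrt(2))*exp(3*I*pi/4)/8 on |1011>, 0 on |1100>, 0 on |1101>, -sqrt(4 - 2*sqrt(2))*exp(3*I*pi/4)/8 on |1110>, sqrt(4 - 2*sqrt(2))/8 on |1111>.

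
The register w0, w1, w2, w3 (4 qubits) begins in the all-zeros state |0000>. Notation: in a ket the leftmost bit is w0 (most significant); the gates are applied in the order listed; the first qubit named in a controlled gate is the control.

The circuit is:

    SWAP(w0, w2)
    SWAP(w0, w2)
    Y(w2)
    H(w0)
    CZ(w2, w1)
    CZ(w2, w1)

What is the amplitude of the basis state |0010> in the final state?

The amplitude on |0010> is sqrt(2)*I/2. Key observation: the block from step 1 through step 2 cancels to the identity and can be dropped.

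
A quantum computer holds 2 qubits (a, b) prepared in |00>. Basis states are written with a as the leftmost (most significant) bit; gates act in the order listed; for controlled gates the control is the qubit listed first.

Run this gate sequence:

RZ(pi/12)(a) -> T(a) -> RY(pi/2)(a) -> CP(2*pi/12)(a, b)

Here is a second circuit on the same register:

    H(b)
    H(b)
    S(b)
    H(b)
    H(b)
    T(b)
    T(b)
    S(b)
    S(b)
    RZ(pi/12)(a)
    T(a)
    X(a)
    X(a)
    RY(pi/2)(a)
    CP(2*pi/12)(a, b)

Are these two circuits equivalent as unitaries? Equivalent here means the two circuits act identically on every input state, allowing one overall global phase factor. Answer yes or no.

Yes — the two circuits implement the same unitary up to a global phase.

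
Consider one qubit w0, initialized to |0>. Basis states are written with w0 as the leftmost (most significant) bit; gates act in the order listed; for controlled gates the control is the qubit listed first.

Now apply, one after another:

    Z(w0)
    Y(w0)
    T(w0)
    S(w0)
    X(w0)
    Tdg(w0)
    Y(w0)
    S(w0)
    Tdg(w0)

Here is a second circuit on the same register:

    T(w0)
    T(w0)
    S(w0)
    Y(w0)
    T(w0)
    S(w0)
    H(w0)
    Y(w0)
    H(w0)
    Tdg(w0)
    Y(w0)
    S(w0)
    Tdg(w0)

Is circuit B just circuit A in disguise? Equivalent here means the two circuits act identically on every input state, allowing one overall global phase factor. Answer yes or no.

No: there is an input state on which the two circuits produce genuinely different outputs (not merely differing by a phase).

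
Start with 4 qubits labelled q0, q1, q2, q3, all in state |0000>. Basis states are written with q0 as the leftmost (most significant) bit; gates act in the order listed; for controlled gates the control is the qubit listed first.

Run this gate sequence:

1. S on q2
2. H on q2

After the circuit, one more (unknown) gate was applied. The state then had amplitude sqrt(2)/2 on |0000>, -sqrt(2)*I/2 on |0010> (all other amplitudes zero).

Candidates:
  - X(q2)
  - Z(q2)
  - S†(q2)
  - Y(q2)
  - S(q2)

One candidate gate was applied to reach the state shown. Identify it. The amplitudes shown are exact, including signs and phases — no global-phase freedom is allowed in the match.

The unique candidate consistent with the amplitudes is S†(q2).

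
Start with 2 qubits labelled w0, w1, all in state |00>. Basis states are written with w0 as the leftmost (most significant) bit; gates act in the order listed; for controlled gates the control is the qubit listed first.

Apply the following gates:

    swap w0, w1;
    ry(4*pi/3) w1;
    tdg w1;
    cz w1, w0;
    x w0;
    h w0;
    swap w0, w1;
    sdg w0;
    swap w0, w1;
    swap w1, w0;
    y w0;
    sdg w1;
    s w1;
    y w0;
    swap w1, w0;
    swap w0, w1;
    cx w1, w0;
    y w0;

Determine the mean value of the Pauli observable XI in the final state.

In the final state, XI has expectation -sqrt(6)/4.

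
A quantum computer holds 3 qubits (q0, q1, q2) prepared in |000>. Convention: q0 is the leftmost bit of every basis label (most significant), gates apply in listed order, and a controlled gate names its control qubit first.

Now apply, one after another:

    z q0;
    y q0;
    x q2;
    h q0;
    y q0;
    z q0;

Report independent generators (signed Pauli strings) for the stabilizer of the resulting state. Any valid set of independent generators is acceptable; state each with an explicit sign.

One valid set of independent stabilizer generators is -XII, +IZI, -IIZ (any independent generating set of the same group is equally correct).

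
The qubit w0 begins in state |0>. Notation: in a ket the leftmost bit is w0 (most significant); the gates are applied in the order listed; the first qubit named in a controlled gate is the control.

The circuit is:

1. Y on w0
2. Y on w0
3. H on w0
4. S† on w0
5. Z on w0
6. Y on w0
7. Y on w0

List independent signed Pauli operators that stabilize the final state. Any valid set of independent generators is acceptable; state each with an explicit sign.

The final state is stabilized by the group generated by +Y; other independent generating sets are equally valid.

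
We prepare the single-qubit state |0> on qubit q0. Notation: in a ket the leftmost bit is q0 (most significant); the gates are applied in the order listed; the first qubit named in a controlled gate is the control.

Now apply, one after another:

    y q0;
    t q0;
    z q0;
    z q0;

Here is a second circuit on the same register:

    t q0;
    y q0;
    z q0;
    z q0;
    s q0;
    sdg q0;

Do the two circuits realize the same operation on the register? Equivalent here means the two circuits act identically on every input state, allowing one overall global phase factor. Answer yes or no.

No — the two circuits implement different unitaries, even allowing a global phase.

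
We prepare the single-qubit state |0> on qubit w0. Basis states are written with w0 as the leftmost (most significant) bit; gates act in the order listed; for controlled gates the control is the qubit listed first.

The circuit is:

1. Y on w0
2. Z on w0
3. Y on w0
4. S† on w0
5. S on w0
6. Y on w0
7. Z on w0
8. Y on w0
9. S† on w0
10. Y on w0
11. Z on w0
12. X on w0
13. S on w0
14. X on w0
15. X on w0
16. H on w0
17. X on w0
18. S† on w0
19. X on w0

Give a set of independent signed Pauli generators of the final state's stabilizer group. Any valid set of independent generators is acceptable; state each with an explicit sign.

The final state is stabilized by the group generated by +Y; other independent generating sets are equally valid.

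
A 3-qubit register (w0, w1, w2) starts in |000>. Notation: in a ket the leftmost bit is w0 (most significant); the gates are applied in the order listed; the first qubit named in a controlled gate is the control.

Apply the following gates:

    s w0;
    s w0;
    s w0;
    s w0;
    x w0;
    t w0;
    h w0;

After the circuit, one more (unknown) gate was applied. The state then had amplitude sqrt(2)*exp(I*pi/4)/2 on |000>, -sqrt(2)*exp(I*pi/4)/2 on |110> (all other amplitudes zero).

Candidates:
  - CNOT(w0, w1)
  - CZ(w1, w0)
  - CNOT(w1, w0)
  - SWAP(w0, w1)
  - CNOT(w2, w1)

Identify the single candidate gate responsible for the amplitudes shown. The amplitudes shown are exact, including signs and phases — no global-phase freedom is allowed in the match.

The unique candidate consistent with the amplitudes is CNOT(w0, w1). Key observation: gates 1-4 undo each other exactly, leaving only the rest of the circuit to track.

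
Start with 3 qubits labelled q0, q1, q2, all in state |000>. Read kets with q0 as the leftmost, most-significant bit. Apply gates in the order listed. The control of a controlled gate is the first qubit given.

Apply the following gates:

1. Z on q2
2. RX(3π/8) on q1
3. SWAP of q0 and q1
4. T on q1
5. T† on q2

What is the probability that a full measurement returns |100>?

The probability of measuring |100> is sin(3*pi/16)**2.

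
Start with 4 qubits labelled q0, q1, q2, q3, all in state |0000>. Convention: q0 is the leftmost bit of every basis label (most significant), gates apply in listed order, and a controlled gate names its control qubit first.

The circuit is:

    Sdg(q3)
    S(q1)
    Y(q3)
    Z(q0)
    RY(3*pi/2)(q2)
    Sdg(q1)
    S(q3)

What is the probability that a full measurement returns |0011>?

Outcome |0011> occurs with probability 1/2.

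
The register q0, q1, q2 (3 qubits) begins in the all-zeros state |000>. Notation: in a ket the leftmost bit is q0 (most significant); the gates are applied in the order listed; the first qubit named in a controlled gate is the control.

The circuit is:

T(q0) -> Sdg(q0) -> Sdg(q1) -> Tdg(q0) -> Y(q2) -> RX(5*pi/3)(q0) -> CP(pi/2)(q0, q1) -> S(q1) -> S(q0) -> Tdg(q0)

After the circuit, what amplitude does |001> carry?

The amplitude on |001> is -sqrt(3)*I/2.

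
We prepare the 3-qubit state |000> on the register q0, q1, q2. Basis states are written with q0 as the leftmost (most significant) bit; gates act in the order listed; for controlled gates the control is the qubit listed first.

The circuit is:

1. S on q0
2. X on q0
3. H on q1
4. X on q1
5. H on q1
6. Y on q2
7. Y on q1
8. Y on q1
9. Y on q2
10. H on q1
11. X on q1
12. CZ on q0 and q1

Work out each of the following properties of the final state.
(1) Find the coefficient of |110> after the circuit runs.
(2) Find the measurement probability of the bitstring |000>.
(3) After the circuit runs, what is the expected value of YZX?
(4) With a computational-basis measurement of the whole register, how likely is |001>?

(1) The final state's coefficient on |110> equals -sqrt(2)/2. Key observation: steps 4-11 multiply out to the identity, so the circuit reduces to the remaining gates.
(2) The probability of measuring |000> is 0.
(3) The expectation value of YZX is 0.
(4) The probability of measuring |001> is 0.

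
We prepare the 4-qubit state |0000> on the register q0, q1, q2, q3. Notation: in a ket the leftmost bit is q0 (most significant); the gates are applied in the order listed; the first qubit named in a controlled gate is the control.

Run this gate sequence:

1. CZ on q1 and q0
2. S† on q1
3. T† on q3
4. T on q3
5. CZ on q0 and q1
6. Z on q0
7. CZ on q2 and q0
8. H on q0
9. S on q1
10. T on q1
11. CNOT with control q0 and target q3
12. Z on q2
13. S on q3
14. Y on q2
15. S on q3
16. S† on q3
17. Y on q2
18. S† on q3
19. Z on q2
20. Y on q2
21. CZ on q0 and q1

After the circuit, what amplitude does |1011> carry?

The amplitude on |1011> is sqrt(2)*I/2. Key observation: steps 12-19 multiply out to the identity, so the circuit reduces to the remaining gates.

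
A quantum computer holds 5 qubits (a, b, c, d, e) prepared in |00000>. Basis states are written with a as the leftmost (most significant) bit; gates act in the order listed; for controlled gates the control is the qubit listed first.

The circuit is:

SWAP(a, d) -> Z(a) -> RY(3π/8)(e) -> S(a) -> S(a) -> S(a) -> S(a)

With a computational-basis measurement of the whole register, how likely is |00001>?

A full measurement returns |00001> with probability sin(3*pi/16)**2.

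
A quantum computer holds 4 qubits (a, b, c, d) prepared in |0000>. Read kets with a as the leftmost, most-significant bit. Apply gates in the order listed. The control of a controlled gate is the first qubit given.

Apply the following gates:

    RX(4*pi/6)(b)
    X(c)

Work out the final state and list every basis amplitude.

The resulting statevector has amplitude 1/2 on |0010>, -sqrt(3)*I/2 on |0110>, and 0 on every other basis state.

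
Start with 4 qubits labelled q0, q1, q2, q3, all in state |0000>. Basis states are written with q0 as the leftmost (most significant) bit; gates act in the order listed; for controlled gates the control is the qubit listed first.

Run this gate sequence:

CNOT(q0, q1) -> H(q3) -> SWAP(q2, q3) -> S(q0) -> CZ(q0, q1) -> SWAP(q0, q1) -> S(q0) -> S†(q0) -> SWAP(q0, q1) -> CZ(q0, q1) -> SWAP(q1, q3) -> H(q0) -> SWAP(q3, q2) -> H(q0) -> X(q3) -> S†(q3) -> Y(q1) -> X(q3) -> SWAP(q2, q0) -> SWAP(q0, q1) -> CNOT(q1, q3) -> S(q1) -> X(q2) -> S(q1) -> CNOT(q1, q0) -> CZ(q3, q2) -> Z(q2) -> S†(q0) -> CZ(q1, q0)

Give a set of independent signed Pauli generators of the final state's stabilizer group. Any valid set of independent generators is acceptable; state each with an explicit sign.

The stabilizer group can be generated by -IIIY, -ZIII, +IZII, -IIZI, among other valid generating sets. Key observation: steps 5-10 multiply out to the identity, so the circuit reduces to the remaining gates.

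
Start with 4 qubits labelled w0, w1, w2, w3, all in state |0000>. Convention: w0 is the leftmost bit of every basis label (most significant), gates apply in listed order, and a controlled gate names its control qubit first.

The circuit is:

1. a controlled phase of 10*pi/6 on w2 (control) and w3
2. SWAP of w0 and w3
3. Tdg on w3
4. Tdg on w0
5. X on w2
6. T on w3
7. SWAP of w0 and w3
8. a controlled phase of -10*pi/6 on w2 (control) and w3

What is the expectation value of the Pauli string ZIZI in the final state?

The expectation value of ZIZI is -1.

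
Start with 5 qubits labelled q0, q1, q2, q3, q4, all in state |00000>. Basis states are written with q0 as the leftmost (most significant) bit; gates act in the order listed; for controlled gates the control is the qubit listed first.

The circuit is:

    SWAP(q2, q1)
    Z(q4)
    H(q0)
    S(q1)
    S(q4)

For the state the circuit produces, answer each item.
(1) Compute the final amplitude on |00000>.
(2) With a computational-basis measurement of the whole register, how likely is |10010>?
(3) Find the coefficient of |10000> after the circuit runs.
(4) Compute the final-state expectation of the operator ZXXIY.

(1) The amplitude on |00000> is sqrt(2)/2.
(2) A full measurement returns |10010> with probability 0.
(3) |10000> carries amplitude sqrt(2)/2 in the final state.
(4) The expectation value of ZXXIY is 0.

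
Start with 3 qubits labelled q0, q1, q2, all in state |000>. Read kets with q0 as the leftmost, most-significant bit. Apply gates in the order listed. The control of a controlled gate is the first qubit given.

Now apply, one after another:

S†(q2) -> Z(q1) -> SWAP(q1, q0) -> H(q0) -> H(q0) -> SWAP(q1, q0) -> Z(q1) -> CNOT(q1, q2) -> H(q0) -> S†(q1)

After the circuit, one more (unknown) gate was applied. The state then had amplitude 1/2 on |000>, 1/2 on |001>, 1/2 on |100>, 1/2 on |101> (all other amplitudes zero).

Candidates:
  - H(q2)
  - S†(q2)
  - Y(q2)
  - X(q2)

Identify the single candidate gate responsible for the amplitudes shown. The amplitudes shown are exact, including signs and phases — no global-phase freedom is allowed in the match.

The applied gate was H(q2). Key observation: gates 2-7 undo each other exactly, leaving only the rest of the circuit to track.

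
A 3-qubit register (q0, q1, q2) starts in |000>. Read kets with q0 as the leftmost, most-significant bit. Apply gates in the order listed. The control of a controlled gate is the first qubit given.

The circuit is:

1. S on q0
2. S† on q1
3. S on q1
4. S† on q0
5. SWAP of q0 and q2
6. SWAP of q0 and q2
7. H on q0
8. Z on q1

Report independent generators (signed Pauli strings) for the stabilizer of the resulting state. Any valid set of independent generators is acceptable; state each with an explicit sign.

The stabilizer group can be generated by +XII, +IZI, +IIZ, among other valid generating sets. Key observation: gates 1-4 undo each other exactly, leaving only the rest of the circuit to track.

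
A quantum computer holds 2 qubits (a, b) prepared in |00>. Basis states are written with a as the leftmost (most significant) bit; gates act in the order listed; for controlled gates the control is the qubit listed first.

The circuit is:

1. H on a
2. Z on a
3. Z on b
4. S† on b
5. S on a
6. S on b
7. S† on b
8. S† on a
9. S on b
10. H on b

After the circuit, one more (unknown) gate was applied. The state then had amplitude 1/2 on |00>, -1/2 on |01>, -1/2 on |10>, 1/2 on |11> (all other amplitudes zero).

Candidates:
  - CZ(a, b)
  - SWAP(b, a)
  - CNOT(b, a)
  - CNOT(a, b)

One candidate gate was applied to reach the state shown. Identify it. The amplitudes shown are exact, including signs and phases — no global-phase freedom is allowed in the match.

The unique candidate consistent with the amplitudes is CNOT(b, a). Key observation: the block from step 4 through step 9 cancels to the identity and can be dropped.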